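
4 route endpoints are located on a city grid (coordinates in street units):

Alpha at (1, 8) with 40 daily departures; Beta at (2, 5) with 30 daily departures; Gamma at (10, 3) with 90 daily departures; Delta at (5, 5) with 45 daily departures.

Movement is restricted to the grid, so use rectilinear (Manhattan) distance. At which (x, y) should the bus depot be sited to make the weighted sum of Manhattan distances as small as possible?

(5, 5)

Manhattan distance separates: Σwᵢ(|x−xᵢ|+|y−yᵢ|) = Σwᵢ|x−xᵢ| + Σwᵢ|y−yᵢ|, so x and y are optimised independently as 1-D weighted medians.
Total weight W = 205; half = 102.5.
x-coordinate, sorted with cumulative weight:
  x=1 (Alpha, w=40) cum 40
  x=2 (Beta, w=30) cum 70
  x=5 (Delta, w=45) cum 115  ← median
  x=10 (Gamma, w=90) cum 205
⇒ x* = 5
y-coordinate, sorted with cumulative weight:
  y=3 (Gamma, w=90) cum 90
  y=5 (Beta, w=30) cum 120  ← median
  y=5 (Delta, w=45) cum 165
  y=8 (Alpha, w=40) cum 205
⇒ y* = 5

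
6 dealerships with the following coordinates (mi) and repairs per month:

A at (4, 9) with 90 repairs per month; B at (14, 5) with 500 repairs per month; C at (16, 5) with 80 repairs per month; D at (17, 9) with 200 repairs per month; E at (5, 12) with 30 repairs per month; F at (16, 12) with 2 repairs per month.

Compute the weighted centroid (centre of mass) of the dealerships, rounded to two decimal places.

(13.55, 6.53)

The minimiser of Σwᵢ‖p−pᵢ‖² is the weighted centroid p* = (Σwᵢpᵢ)/(Σwᵢ).
Σwᵢ = 902.
Σwᵢxᵢ = 90·4 + 500·14 + 80·16 + 200·17 + 30·5 + 2·16 = 12222.
Σwᵢyᵢ = 90·9 + 500·5 + 80·5 + 200·9 + 30·12 + 2·12 = 5894.
x* = 12222/902 = 13.55, y* = 5894/902 = 6.53.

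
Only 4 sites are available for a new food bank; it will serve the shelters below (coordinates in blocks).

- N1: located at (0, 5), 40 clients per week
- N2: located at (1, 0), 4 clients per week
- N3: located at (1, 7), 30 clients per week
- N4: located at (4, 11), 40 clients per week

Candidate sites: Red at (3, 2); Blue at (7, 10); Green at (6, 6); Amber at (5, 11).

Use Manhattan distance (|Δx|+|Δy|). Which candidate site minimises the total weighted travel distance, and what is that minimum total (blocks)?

Total weighted distance at each candidate:
  Red (3, 2): total = 866
  Blue (7, 10): total = 974
  Green (6, 6): total = 784
  Amber (5, 11): total = 780
Minimum is at Amber with total 780 blocks.

Amber, total 780 blocks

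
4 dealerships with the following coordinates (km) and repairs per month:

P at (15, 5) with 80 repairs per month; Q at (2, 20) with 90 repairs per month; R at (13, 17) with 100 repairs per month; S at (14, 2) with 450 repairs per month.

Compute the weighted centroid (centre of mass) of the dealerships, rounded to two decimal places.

(12.47, 6.67)

The minimiser of Σwᵢ‖p−pᵢ‖² is the weighted centroid p* = (Σwᵢpᵢ)/(Σwᵢ).
Σwᵢ = 720.
Σwᵢxᵢ = 80·15 + 90·2 + 100·13 + 450·14 = 8980.
Σwᵢyᵢ = 80·5 + 90·20 + 100·17 + 450·2 = 4800.
x* = 8980/720 = 12.47, y* = 4800/720 = 6.67.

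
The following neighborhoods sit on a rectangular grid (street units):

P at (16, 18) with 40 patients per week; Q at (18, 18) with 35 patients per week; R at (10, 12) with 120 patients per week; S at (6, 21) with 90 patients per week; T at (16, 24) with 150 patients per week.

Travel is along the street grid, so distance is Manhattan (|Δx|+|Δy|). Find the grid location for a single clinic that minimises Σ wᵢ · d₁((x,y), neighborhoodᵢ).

(16, 21)

Manhattan distance separates: Σwᵢ(|x−xᵢ|+|y−yᵢ|) = Σwᵢ|x−xᵢ| + Σwᵢ|y−yᵢ|, so x and y are optimised independently as 1-D weighted medians.
Total weight W = 435; half = 217.5.
x-coordinate, sorted with cumulative weight:
  x=6 (S, w=90) cum 90
  x=10 (R, w=120) cum 210
  x=16 (P, w=40) cum 250  ← median
  x=16 (T, w=150) cum 400
  x=18 (Q, w=35) cum 435
⇒ x* = 16
y-coordinate, sorted with cumulative weight:
  y=12 (R, w=120) cum 120
  y=18 (P, w=40) cum 160
  y=18 (Q, w=35) cum 195
  y=21 (S, w=90) cum 285  ← median
  y=24 (T, w=150) cum 435
⇒ y* = 21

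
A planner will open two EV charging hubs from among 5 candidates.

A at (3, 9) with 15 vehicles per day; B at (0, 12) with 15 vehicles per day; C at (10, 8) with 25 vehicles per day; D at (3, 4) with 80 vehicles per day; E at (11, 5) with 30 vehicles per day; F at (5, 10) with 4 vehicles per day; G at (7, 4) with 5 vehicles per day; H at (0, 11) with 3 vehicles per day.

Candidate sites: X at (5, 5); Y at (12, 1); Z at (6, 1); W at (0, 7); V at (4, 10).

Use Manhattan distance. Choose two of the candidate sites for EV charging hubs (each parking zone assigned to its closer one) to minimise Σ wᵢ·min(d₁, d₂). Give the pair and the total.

{X, V}, total 774

Evaluate every pair (each demand assigned to the nearer of the two):
  {X, V}: total = 774
  {X, W}: total = 817
  {X, Y}: total = 928
  {X, Z}: total = 958
  {Y, W}: total = 1089
  {Y, V}: total = 1089
  {Z, V}: total = 1109
  {W, V}: total = 1206
  {Z, W}: total = 1239
  {Y, Z}: total = 1383
Best pair: {X, V} with total 774.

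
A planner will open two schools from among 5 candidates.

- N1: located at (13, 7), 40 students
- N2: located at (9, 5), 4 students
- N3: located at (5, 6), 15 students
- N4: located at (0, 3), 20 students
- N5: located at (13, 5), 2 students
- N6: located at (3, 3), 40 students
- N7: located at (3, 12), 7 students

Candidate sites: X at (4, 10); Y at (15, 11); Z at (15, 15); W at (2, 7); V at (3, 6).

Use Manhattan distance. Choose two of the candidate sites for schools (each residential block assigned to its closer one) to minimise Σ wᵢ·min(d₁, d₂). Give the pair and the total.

Evaluate every pair (each demand assigned to the nearer of the two):
  {Y, V}: total = 596
  {Y, W}: total = 714
  {Z, V}: total = 762
  {X, V}: total = 781
  {W, V}: total = 802
  {Z, W}: total = 882
  {X, W}: total = 903
  {X, Y}: total = 932
  {X, Z}: total = 1100
  {Y, Z}: total = 1880
Best pair: {Y, V} with total 596.

{Y, V}, total 596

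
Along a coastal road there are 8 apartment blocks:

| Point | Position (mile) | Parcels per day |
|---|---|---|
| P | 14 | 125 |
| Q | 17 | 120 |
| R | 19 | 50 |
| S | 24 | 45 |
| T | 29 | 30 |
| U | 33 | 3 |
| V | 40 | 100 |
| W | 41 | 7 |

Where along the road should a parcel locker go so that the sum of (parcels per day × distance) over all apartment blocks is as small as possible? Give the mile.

x = 17

For a sum of weighted absolute distances on a line, the optimum is the weighted median (not the mean). Total weight W = 480; half-weight = 240.
Sort by position and accumulate weight:
  mile 14 (P, w=125) → cum 125
  mile 17 (Q, w=120) → cum 245  ≥ 240 → median here
  mile 19 (R, w=50) → cum 295
  mile 24 (S, w=45) → cum 340
  mile 29 (T, w=30) → cum 370
  mile 33 (U, w=3) → cum 373
  mile 40 (V, w=100) → cum 473
  mile 41 (W, w=7) → cum 480
Optimal location: mile 17.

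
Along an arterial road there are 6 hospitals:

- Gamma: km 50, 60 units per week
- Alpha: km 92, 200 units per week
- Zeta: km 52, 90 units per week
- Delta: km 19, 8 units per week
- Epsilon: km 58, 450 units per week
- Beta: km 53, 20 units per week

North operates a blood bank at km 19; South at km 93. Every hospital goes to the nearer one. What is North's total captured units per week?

178

The indifferent point is the midpoint (19+93)/2 = 56; hospitals left of it (closer to North at 19) go to North, those right go to South.
  Delta at 19 (w=8) → North
  Gamma at 50 (w=60) → North
  Zeta at 52 (w=90) → North
  Beta at 53 (w=20) → North
  Epsilon at 58 (w=450) → South
  Alpha at 92 (w=200) → South
North captures 178; South captures 650.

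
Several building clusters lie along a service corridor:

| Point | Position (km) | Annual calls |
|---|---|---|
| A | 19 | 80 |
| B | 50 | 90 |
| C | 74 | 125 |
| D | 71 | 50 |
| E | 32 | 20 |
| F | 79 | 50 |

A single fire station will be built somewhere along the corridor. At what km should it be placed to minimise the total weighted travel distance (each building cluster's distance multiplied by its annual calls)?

x = 71

For a sum of weighted absolute distances on a line, the optimum is the weighted median (not the mean). Total weight W = 415; half-weight = 207.5.
Sort by position and accumulate weight:
  km 19 (A, w=80) → cum 80
  km 32 (E, w=20) → cum 100
  km 50 (B, w=90) → cum 190
  km 71 (D, w=50) → cum 240  ≥ 207.5 → median here
  km 74 (C, w=125) → cum 365
  km 79 (F, w=50) → cum 415
Optimal location: km 71.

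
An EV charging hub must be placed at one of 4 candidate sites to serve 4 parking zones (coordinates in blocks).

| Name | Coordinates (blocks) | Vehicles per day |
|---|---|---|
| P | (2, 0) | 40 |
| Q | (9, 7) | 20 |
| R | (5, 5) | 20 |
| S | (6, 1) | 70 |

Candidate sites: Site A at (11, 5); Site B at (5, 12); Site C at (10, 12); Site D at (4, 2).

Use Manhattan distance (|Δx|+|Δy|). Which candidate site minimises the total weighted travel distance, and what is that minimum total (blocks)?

Total weighted distance at each candidate:
  Site A (11, 5): total = 1390
  Site B (5, 12): total = 1760
  Site C (10, 12): total = 2210
  Site D (4, 2): total = 650
Minimum is at Site D with total 650 blocks.

Site D, total 650 blocks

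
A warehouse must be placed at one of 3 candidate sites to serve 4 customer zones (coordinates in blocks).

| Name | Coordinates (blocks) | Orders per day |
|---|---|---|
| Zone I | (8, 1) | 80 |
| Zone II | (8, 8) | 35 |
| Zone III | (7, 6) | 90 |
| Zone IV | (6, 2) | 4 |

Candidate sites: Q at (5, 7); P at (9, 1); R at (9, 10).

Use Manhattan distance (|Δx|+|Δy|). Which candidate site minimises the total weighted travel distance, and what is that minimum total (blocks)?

P, total 1006 blocks

Total weighted distance at each candidate:
  Q (5, 7): total = 1154
  P (9, 1): total = 1006
  R (9, 10): total = 1489
Minimum is at P with total 1006 blocks.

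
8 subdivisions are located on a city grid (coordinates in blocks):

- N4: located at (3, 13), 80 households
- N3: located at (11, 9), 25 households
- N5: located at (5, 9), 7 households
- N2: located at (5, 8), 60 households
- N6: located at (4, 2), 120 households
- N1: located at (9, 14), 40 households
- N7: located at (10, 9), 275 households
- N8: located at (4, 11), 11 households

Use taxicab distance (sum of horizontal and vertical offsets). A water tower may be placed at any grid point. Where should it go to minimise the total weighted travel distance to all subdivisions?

Manhattan distance separates: Σwᵢ(|x−xᵢ|+|y−yᵢ|) = Σwᵢ|x−xᵢ| + Σwᵢ|y−yᵢ|, so x and y are optimised independently as 1-D weighted medians.
Total weight W = 618; half = 309.
x-coordinate, sorted with cumulative weight:
  x=3 (N4, w=80) cum 80
  x=4 (N6, w=120) cum 200
  x=4 (N8, w=11) cum 211
  x=5 (N5, w=7) cum 218
  x=5 (N2, w=60) cum 278
  x=9 (N1, w=40) cum 318  ← median
  x=10 (N7, w=275) cum 593
  x=11 (N3, w=25) cum 618
⇒ x* = 9
y-coordinate, sorted with cumulative weight:
  y=2 (N6, w=120) cum 120
  y=8 (N2, w=60) cum 180
  y=9 (N3, w=25) cum 205
  y=9 (N5, w=7) cum 212
  y=9 (N7, w=275) cum 487  ← median
  y=11 (N8, w=11) cum 498
  y=13 (N4, w=80) cum 578
  y=14 (N1, w=40) cum 618
⇒ y* = 9

(9, 9)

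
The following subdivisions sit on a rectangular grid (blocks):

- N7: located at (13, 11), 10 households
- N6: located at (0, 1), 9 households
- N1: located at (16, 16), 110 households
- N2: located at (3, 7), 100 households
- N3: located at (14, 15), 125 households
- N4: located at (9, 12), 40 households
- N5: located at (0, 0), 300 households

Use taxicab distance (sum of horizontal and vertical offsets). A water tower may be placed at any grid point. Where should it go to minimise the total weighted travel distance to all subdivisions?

(3, 7)

Manhattan distance separates: Σwᵢ(|x−xᵢ|+|y−yᵢ|) = Σwᵢ|x−xᵢ| + Σwᵢ|y−yᵢ|, so x and y are optimised independently as 1-D weighted medians.
Total weight W = 694; half = 347.
x-coordinate, sorted with cumulative weight:
  x=0 (N6, w=9) cum 9
  x=0 (N5, w=300) cum 309
  x=3 (N2, w=100) cum 409  ← median
  x=9 (N4, w=40) cum 449
  x=13 (N7, w=10) cum 459
  x=14 (N3, w=125) cum 584
  x=16 (N1, w=110) cum 694
⇒ x* = 3
y-coordinate, sorted with cumulative weight:
  y=0 (N5, w=300) cum 300
  y=1 (N6, w=9) cum 309
  y=7 (N2, w=100) cum 409  ← median
  y=11 (N7, w=10) cum 419
  y=12 (N4, w=40) cum 459
  y=15 (N3, w=125) cum 584
  y=16 (N1, w=110) cum 694
⇒ y* = 7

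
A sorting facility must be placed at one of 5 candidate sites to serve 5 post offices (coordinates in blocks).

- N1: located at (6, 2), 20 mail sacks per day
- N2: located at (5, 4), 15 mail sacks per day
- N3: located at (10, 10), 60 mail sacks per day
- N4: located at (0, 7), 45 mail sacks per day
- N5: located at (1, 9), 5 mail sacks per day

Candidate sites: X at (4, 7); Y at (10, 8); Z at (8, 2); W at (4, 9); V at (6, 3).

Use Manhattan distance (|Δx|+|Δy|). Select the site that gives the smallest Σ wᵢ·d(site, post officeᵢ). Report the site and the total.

Total weighted distance at each candidate:
  X (4, 7): total = 945
  Y (10, 8): total = 1000
  Z (8, 2): total = 1370
  W (4, 9): total = 975
  V (6, 3): total = 1215
Minimum is at X with total 945 blocks.

X, total 945 blocks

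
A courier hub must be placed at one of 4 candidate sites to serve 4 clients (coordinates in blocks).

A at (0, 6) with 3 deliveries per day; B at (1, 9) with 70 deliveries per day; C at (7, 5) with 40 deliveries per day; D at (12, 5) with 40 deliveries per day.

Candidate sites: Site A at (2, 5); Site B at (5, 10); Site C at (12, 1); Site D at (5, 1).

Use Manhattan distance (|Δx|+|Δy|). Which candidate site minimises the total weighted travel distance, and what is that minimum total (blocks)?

Site A, total 959 blocks

Total weighted distance at each candidate:
  Site A (2, 5): total = 959
  Site B (5, 10): total = 1137
  Site C (12, 1): total = 1901
  Site D (5, 1): total = 1550
Minimum is at Site A with total 959 blocks.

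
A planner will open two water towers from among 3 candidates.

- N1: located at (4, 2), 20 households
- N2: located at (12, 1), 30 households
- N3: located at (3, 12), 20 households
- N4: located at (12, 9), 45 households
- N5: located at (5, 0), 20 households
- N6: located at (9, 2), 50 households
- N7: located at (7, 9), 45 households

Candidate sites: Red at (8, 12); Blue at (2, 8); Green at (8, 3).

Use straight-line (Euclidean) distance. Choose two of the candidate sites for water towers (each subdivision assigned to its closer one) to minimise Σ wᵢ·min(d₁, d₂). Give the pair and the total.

Evaluate every pair (each demand assigned to the nearer of the two):
  {Red, Green}: total = 839.5
  {Blue, Green}: total = 1008.6
  {Red, Blue}: total = 1559.3
Best pair: {Red, Green} with total 839.5.

{Red, Green}, total 839.5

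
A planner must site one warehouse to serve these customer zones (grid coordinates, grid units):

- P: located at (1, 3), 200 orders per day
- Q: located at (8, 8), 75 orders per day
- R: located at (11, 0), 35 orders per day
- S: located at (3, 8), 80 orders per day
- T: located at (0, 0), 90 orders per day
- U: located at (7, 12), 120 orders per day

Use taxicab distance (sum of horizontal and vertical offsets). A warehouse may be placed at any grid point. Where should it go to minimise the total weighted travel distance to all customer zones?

(3, 3)

Manhattan distance separates: Σwᵢ(|x−xᵢ|+|y−yᵢ|) = Σwᵢ|x−xᵢ| + Σwᵢ|y−yᵢ|, so x and y are optimised independently as 1-D weighted medians.
Total weight W = 600; half = 300.
x-coordinate, sorted with cumulative weight:
  x=0 (T, w=90) cum 90
  x=1 (P, w=200) cum 290
  x=3 (S, w=80) cum 370  ← median
  x=7 (U, w=120) cum 490
  x=8 (Q, w=75) cum 565
  x=11 (R, w=35) cum 600
⇒ x* = 3
y-coordinate, sorted with cumulative weight:
  y=0 (R, w=35) cum 35
  y=0 (T, w=90) cum 125
  y=3 (P, w=200) cum 325  ← median
  y=8 (Q, w=75) cum 400
  y=8 (S, w=80) cum 480
  y=12 (U, w=120) cum 600
⇒ y* = 3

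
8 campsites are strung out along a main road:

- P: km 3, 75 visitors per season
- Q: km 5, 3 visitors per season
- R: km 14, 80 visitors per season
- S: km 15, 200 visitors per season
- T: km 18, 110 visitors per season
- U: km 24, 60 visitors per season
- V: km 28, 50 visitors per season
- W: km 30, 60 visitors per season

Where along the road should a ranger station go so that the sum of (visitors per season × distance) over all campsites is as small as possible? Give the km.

x = 15

For a sum of weighted absolute distances on a line, the optimum is the weighted median (not the mean). Total weight W = 638; half-weight = 319.
Sort by position and accumulate weight:
  km 3 (P, w=75) → cum 75
  km 5 (Q, w=3) → cum 78
  km 14 (R, w=80) → cum 158
  km 15 (S, w=200) → cum 358  ≥ 319 → median here
  km 18 (T, w=110) → cum 468
  km 24 (U, w=60) → cum 528
  km 28 (V, w=50) → cum 578
  km 30 (W, w=60) → cum 638
Optimal location: km 15.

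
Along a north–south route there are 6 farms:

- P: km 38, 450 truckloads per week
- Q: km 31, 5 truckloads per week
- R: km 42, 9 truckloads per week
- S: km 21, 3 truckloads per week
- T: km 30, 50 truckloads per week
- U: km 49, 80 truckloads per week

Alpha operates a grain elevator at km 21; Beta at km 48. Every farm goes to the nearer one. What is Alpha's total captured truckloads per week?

58

The indifferent point is the midpoint (21+48)/2 = 34.5; farms left of it (closer to Alpha at 21) go to Alpha, those right go to Beta.
  S at 21 (w=3) → Alpha
  T at 30 (w=50) → Alpha
  Q at 31 (w=5) → Alpha
  P at 38 (w=450) → Beta
  R at 42 (w=9) → Beta
  U at 49 (w=80) → Beta
Alpha captures 58; Beta captures 539.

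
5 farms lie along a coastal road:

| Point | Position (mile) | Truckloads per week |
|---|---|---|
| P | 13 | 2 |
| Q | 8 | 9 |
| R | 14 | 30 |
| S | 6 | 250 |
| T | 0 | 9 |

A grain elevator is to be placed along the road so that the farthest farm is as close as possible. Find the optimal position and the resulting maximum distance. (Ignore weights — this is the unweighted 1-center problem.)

location 7, max distance 7

The 1-center on a line is the midpoint of the two extreme points: leftmost at 0, rightmost at 14.
Optimal location = (0 + 14)/2 = 7; maximum distance = (14 − 0)/2 = 7.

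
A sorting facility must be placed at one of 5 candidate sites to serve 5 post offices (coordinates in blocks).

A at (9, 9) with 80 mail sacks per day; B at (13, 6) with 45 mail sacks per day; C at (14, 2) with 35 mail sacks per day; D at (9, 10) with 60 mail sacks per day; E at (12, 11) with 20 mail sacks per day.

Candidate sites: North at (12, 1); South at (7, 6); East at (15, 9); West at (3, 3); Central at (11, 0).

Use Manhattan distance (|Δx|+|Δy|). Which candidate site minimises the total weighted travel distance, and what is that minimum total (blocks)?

Total weighted distance at each candidate:
  North (12, 1): total = 2175
  South (7, 6): total = 1615
  East (15, 9): total = 1505
  West (3, 3): total = 3085
  Central (11, 0): total = 2375
Minimum is at East with total 1505 blocks.

East, total 1505 blocks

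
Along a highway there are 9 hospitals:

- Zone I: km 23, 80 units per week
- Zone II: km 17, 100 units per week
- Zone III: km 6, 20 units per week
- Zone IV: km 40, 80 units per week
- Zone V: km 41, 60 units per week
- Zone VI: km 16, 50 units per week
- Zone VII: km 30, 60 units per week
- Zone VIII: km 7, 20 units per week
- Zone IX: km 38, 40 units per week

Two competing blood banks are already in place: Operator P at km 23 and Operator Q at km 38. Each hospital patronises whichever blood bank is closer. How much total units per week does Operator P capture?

330

The indifferent point is the midpoint (23+38)/2 = 30.5; hospitals left of it (closer to Operator P at 23) go to Operator P, those right go to Operator Q.
  Zone III at 6 (w=20) → Operator P
  Zone VIII at 7 (w=20) → Operator P
  Zone VI at 16 (w=50) → Operator P
  Zone II at 17 (w=100) → Operator P
  Zone I at 23 (w=80) → Operator P
  Zone VII at 30 (w=60) → Operator P
  Zone IX at 38 (w=40) → Operator Q
  Zone IV at 40 (w=80) → Operator Q
  Zone V at 41 (w=60) → Operator Q
Operator P captures 330; Operator Q captures 180.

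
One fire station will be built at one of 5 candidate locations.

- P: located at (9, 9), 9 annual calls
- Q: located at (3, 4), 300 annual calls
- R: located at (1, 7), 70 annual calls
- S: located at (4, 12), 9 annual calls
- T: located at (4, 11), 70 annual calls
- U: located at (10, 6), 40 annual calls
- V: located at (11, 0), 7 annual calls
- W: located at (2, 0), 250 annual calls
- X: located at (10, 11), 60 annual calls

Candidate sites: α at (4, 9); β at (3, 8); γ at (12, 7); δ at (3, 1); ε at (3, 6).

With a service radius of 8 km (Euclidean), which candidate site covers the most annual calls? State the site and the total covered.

Coverage radius r = 8 km; a point is covered iff (Δx)²+(Δy)² ≤ 8² = 64.
  α (4, 9): covers {P, Q, R, S, T, U, X} → 558
  β (3, 8): covers {P, Q, R, S, T, U, X} → 558
  γ (12, 7): covers {P, U, V, X} → 116
  δ (3, 1): covers {Q, R, W} → 620
  ε (3, 6): covers {P, Q, R, S, T, U, W} → 748
Maximum coverage at ε: 748 annual calls.

ε, covering 748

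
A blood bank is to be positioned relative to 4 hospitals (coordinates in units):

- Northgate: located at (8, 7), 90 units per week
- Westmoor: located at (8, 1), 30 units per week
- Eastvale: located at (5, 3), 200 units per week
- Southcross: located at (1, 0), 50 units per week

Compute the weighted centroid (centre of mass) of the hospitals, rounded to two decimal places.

(5.43, 3.41)

The minimiser of Σwᵢ‖p−pᵢ‖² is the weighted centroid p* = (Σwᵢpᵢ)/(Σwᵢ).
Σwᵢ = 370.
Σwᵢxᵢ = 90·8 + 30·8 + 200·5 + 50·1 = 2010.
Σwᵢyᵢ = 90·7 + 30·1 + 200·3 + 50·0 = 1260.
x* = 2010/370 = 5.43, y* = 1260/370 = 3.41.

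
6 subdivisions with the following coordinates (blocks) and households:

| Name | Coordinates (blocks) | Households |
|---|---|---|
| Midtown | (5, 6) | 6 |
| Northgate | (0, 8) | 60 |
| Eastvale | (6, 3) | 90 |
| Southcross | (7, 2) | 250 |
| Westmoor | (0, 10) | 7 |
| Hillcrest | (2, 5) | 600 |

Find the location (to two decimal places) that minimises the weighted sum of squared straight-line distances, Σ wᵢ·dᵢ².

(3.47, 4.30)

The minimiser of Σwᵢ‖p−pᵢ‖² is the weighted centroid p* = (Σwᵢpᵢ)/(Σwᵢ).
Σwᵢ = 1013.
Σwᵢxᵢ = 6·5 + 60·0 + 90·6 + 250·7 + 7·0 + 600·2 = 3520.
Σwᵢyᵢ = 6·6 + 60·8 + 90·3 + 250·2 + 7·10 + 600·5 = 4356.
x* = 3520/1013 = 3.47, y* = 4356/1013 = 4.30.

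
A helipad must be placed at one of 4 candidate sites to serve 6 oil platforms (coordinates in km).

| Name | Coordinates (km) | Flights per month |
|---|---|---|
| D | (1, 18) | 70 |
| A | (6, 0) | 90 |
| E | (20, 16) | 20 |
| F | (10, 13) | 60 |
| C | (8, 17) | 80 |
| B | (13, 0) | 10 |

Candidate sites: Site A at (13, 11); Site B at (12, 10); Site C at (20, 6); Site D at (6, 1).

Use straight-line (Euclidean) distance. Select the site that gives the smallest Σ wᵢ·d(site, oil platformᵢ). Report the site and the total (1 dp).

Site B, total 3163.5 km

Total weighted distance at each candidate:
  Site A (13, 11): total = 3269.1
  Site B (12, 10): total = 3163.5
  Site C (20, 6): total = 5270.8
  Site D (6, 1): total = 3860.4
Minimum is at Site B with total 3163.5 km.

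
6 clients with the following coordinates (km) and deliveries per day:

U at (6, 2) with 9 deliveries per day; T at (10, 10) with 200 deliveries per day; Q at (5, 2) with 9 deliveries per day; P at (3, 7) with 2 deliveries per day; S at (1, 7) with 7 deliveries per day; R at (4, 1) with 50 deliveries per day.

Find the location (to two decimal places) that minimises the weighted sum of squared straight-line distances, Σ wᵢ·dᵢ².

The minimiser of Σwᵢ‖p−pᵢ‖² is the weighted centroid p* = (Σwᵢpᵢ)/(Σwᵢ).
Σwᵢ = 277.
Σwᵢxᵢ = 9·6 + 200·10 + 9·5 + 2·3 + 7·1 + 50·4 = 2312.
Σwᵢyᵢ = 9·2 + 200·10 + 9·2 + 2·7 + 7·7 + 50·1 = 2149.
x* = 2312/277 = 8.35, y* = 2149/277 = 7.76.

(8.35, 7.76)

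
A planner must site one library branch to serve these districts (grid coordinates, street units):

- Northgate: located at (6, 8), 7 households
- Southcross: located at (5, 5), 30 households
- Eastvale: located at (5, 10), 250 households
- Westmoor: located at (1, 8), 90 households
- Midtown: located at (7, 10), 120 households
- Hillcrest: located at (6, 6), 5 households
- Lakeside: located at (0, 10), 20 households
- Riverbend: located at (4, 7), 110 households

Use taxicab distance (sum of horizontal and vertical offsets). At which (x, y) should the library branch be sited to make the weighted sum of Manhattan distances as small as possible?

(5, 10)

Manhattan distance separates: Σwᵢ(|x−xᵢ|+|y−yᵢ|) = Σwᵢ|x−xᵢ| + Σwᵢ|y−yᵢ|, so x and y are optimised independently as 1-D weighted medians.
Total weight W = 632; half = 316.
x-coordinate, sorted with cumulative weight:
  x=0 (Lakeside, w=20) cum 20
  x=1 (Westmoor, w=90) cum 110
  x=4 (Riverbend, w=110) cum 220
  x=5 (Southcross, w=30) cum 250
  x=5 (Eastvale, w=250) cum 500  ← median
  x=6 (Northgate, w=7) cum 507
  x=6 (Hillcrest, w=5) cum 512
  x=7 (Midtown, w=120) cum 632
⇒ x* = 5
y-coordinate, sorted with cumulative weight:
  y=5 (Southcross, w=30) cum 30
  y=6 (Hillcrest, w=5) cum 35
  y=7 (Riverbend, w=110) cum 145
  y=8 (Northgate, w=7) cum 152
  y=8 (Westmoor, w=90) cum 242
  y=10 (Eastvale, w=250) cum 492  ← median
  y=10 (Midtown, w=120) cum 612
  y=10 (Lakeside, w=20) cum 632
⇒ y* = 10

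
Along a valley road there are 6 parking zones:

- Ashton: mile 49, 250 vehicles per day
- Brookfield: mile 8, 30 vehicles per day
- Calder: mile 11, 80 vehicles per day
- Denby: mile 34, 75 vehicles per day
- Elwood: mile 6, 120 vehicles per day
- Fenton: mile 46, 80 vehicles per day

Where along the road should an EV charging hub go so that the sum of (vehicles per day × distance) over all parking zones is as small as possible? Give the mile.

For a sum of weighted absolute distances on a line, the optimum is the weighted median (not the mean). Total weight W = 635; half-weight = 317.5.
Sort by position and accumulate weight:
  mile 6 (Elwood, w=120) → cum 120
  mile 8 (Brookfield, w=30) → cum 150
  mile 11 (Calder, w=80) → cum 230
  mile 34 (Denby, w=75) → cum 305
  mile 46 (Fenton, w=80) → cum 385  ≥ 317.5 → median here
  mile 49 (Ashton, w=250) → cum 635
Optimal location: mile 46.

x = 46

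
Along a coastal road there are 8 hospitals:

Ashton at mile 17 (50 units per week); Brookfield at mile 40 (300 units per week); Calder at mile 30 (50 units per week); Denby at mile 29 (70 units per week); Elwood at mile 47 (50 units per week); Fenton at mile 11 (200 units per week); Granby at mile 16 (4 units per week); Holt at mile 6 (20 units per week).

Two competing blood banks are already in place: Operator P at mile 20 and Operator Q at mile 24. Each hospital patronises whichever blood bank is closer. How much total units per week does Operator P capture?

274

The indifferent point is the midpoint (20+24)/2 = 22; hospitals left of it (closer to Operator P at 20) go to Operator P, those right go to Operator Q.
  Holt at 6 (w=20) → Operator P
  Fenton at 11 (w=200) → Operator P
  Granby at 16 (w=4) → Operator P
  Ashton at 17 (w=50) → Operator P
  Denby at 29 (w=70) → Operator Q
  Calder at 30 (w=50) → Operator Q
  Brookfield at 40 (w=300) → Operator Q
  Elwood at 47 (w=50) → Operator Q
Operator P captures 274; Operator Q captures 470.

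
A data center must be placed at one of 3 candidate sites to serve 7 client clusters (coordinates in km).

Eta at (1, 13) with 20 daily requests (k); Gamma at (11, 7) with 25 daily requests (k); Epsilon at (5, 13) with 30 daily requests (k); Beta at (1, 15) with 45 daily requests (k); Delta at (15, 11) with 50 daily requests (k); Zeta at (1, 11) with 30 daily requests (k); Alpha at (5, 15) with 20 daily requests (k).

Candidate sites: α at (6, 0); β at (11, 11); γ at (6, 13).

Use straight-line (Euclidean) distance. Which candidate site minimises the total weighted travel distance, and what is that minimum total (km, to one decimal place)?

Total weighted distance at each candidate:
  α (6, 0): total = 2970.1
  β (11, 11): total = 1622.6
  γ (6, 13): total = 1234.8
Minimum is at γ with total 1234.8 km.

γ, total 1234.8 km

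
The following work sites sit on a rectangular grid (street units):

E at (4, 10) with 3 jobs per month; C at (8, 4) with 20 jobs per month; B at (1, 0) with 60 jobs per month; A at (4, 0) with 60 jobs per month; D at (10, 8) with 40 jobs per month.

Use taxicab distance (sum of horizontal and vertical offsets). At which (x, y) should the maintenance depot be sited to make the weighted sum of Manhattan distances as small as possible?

Manhattan distance separates: Σwᵢ(|x−xᵢ|+|y−yᵢ|) = Σwᵢ|x−xᵢ| + Σwᵢ|y−yᵢ|, so x and y are optimised independently as 1-D weighted medians.
Total weight W = 183; half = 91.5.
x-coordinate, sorted with cumulative weight:
  x=1 (B, w=60) cum 60
  x=4 (E, w=3) cum 63
  x=4 (A, w=60) cum 123  ← median
  x=8 (C, w=20) cum 143
  x=10 (D, w=40) cum 183
⇒ x* = 4
y-coordinate, sorted with cumulative weight:
  y=0 (B, w=60) cum 60
  y=0 (A, w=60) cum 120  ← median
  y=4 (C, w=20) cum 140
  y=8 (D, w=40) cum 180
  y=10 (E, w=3) cum 183
⇒ y* = 0

(4, 0)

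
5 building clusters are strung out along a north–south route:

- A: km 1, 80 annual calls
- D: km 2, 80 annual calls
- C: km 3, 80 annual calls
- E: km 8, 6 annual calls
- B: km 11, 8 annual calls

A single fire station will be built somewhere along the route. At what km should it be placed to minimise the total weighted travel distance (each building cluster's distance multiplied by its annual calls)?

x = 2

For a sum of weighted absolute distances on a line, the optimum is the weighted median (not the mean). Total weight W = 254; half-weight = 127.
Sort by position and accumulate weight:
  km 1 (A, w=80) → cum 80
  km 2 (D, w=80) → cum 160  ≥ 127 → median here
  km 3 (C, w=80) → cum 240
  km 8 (E, w=6) → cum 246
  km 11 (B, w=8) → cum 254
Optimal location: km 2.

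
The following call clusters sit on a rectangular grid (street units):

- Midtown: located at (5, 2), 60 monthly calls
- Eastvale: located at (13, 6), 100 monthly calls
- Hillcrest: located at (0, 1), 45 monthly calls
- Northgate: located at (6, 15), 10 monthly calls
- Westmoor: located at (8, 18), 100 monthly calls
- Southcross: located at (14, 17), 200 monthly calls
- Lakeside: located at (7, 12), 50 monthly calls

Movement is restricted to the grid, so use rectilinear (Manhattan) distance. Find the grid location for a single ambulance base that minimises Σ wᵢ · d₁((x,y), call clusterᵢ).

(13, 17)

Manhattan distance separates: Σwᵢ(|x−xᵢ|+|y−yᵢ|) = Σwᵢ|x−xᵢ| + Σwᵢ|y−yᵢ|, so x and y are optimised independently as 1-D weighted medians.
Total weight W = 565; half = 282.5.
x-coordinate, sorted with cumulative weight:
  x=0 (Hillcrest, w=45) cum 45
  x=5 (Midtown, w=60) cum 105
  x=6 (Northgate, w=10) cum 115
  x=7 (Lakeside, w=50) cum 165
  x=8 (Westmoor, w=100) cum 265
  x=13 (Eastvale, w=100) cum 365  ← median
  x=14 (Southcross, w=200) cum 565
⇒ x* = 13
y-coordinate, sorted with cumulative weight:
  y=1 (Hillcrest, w=45) cum 45
  y=2 (Midtown, w=60) cum 105
  y=6 (Eastvale, w=100) cum 205
  y=12 (Lakeside, w=50) cum 255
  y=15 (Northgate, w=10) cum 265
  y=17 (Southcross, w=200) cum 465  ← median
  y=18 (Westmoor, w=100) cum 565
⇒ y* = 17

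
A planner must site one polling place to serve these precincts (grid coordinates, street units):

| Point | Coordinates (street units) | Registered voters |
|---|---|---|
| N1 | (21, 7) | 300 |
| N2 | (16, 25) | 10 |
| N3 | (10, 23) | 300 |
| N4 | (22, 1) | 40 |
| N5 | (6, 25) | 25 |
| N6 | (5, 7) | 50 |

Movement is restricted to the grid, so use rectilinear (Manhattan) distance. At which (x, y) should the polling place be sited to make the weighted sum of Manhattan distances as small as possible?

(10, 7)

Manhattan distance separates: Σwᵢ(|x−xᵢ|+|y−yᵢ|) = Σwᵢ|x−xᵢ| + Σwᵢ|y−yᵢ|, so x and y are optimised independently as 1-D weighted medians.
Total weight W = 725; half = 362.5.
x-coordinate, sorted with cumulative weight:
  x=5 (N6, w=50) cum 50
  x=6 (N5, w=25) cum 75
  x=10 (N3, w=300) cum 375  ← median
  x=16 (N2, w=10) cum 385
  x=21 (N1, w=300) cum 685
  x=22 (N4, w=40) cum 725
⇒ x* = 10
y-coordinate, sorted with cumulative weight:
  y=1 (N4, w=40) cum 40
  y=7 (N1, w=300) cum 340
  y=7 (N6, w=50) cum 390  ← median
  y=23 (N3, w=300) cum 690
  y=25 (N2, w=10) cum 700
  y=25 (N5, w=25) cum 725
⇒ y* = 7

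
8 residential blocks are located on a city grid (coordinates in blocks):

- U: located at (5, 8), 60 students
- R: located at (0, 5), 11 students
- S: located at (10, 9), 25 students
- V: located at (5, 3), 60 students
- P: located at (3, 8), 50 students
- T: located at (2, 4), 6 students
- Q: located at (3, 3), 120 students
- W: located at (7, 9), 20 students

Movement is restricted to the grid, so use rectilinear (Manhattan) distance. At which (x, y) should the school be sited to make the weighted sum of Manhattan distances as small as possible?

(3, 3)

Manhattan distance separates: Σwᵢ(|x−xᵢ|+|y−yᵢ|) = Σwᵢ|x−xᵢ| + Σwᵢ|y−yᵢ|, so x and y are optimised independently as 1-D weighted medians.
Total weight W = 352; half = 176.
x-coordinate, sorted with cumulative weight:
  x=0 (R, w=11) cum 11
  x=2 (T, w=6) cum 17
  x=3 (P, w=50) cum 67
  x=3 (Q, w=120) cum 187  ← median
  x=5 (U, w=60) cum 247
  x=5 (V, w=60) cum 307
  x=7 (W, w=20) cum 327
  x=10 (S, w=25) cum 352
⇒ x* = 3
y-coordinate, sorted with cumulative weight:
  y=3 (V, w=60) cum 60
  y=3 (Q, w=120) cum 180  ← median
  y=4 (T, w=6) cum 186
  y=5 (R, w=11) cum 197
  y=8 (U, w=60) cum 257
  y=8 (P, w=50) cum 307
  y=9 (S, w=25) cum 332
  y=9 (W, w=20) cum 352
⇒ y* = 3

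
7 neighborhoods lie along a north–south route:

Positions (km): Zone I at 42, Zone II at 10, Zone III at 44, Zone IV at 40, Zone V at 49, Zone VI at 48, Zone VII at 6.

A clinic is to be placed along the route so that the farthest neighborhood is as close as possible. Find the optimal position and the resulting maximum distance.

The 1-center on a line is the midpoint of the two extreme points: leftmost at 6, rightmost at 49.
Optimal location = (6 + 49)/2 = 27.5; maximum distance = (49 − 6)/2 = 21.5.

location 27.5, max distance 21.5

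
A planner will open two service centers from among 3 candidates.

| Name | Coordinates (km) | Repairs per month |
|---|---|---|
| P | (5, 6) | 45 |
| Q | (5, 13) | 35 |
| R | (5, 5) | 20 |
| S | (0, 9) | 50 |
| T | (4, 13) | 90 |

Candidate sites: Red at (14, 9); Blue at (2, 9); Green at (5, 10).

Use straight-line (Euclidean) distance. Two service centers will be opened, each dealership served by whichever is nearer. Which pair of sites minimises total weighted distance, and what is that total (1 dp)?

Evaluate every pair (each demand assigned to the nearer of the two):
  {Blue, Green}: total = 769.6
  {Red, Green}: total = 924.6
  {Red, Blue}: total = 968.4
Best pair: {Blue, Green} with total 769.6.

{Blue, Green}, total 769.6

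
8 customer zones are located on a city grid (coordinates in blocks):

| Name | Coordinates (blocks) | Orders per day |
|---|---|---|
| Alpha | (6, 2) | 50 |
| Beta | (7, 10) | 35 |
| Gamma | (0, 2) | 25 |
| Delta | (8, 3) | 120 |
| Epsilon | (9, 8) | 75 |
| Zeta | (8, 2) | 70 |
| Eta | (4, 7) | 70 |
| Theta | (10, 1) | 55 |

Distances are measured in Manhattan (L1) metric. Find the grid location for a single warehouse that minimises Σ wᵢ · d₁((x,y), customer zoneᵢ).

(8, 3)

Manhattan distance separates: Σwᵢ(|x−xᵢ|+|y−yᵢ|) = Σwᵢ|x−xᵢ| + Σwᵢ|y−yᵢ|, so x and y are optimised independently as 1-D weighted medians.
Total weight W = 500; half = 250.
x-coordinate, sorted with cumulative weight:
  x=0 (Gamma, w=25) cum 25
  x=4 (Eta, w=70) cum 95
  x=6 (Alpha, w=50) cum 145
  x=7 (Beta, w=35) cum 180
  x=8 (Delta, w=120) cum 300  ← median
  x=8 (Zeta, w=70) cum 370
  x=9 (Epsilon, w=75) cum 445
  x=10 (Theta, w=55) cum 500
⇒ x* = 8
y-coordinate, sorted with cumulative weight:
  y=1 (Theta, w=55) cum 55
  y=2 (Alpha, w=50) cum 105
  y=2 (Gamma, w=25) cum 130
  y=2 (Zeta, w=70) cum 200
  y=3 (Delta, w=120) cum 320  ← median
  y=7 (Eta, w=70) cum 390
  y=8 (Epsilon, w=75) cum 465
  y=10 (Beta, w=35) cum 500
⇒ y* = 3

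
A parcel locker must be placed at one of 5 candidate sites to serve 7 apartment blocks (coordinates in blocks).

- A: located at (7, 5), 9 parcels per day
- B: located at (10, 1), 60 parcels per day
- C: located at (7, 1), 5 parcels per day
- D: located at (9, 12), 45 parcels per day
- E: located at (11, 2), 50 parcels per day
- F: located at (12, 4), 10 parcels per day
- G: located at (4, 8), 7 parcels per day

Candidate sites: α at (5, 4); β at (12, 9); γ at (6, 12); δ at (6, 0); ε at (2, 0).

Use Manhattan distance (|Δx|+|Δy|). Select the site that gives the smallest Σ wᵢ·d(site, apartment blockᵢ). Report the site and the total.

Total weighted distance at each candidate:
  α (5, 4): total = 1577
  β (12, 9): total = 1529
  γ (6, 12): total = 2099
  δ (6, 0): total = 1559
  ε (2, 0): total = 2275
Minimum is at β with total 1529 blocks.

β, total 1529 blocks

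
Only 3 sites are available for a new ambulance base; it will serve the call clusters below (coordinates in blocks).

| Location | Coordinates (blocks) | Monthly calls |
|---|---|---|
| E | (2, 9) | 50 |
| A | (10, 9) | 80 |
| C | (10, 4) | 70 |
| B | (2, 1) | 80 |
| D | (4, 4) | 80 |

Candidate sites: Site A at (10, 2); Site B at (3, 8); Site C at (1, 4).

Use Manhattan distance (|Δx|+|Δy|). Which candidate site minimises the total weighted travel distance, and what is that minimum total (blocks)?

Total weighted distance at each candidate:
  Site A (10, 2): total = 2810
  Site B (3, 8): total = 2550
  Site C (1, 4): total = 2610
Minimum is at Site B with total 2550 blocks.

Site B, total 2550 blocks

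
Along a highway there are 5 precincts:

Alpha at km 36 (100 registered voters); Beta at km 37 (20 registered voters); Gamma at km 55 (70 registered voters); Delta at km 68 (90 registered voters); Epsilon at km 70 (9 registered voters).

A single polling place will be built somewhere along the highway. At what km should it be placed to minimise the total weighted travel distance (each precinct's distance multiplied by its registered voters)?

x = 55

For a sum of weighted absolute distances on a line, the optimum is the weighted median (not the mean). Total weight W = 289; half-weight = 144.5.
Sort by position and accumulate weight:
  km 36 (Alpha, w=100) → cum 100
  km 37 (Beta, w=20) → cum 120
  km 55 (Gamma, w=70) → cum 190  ≥ 144.5 → median here
  km 68 (Delta, w=90) → cum 280
  km 70 (Epsilon, w=9) → cum 289
Optimal location: km 55.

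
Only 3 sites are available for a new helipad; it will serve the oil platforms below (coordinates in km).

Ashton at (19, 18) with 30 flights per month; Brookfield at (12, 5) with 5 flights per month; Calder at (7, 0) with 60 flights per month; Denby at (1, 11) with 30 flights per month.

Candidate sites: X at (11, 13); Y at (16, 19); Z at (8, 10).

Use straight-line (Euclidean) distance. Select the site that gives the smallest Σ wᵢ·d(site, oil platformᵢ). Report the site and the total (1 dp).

Z, total 1255.2 km

Total weighted distance at each candidate:
  X (11, 13): total = 1445.4
  Y (16, 19): total = 1939.1
  Z (8, 10): total = 1255.2
Minimum is at Z with total 1255.2 km.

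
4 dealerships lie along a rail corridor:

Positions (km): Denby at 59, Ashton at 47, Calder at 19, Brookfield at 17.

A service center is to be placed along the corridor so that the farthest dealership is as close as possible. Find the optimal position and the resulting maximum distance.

The 1-center on a line is the midpoint of the two extreme points: leftmost at 17, rightmost at 59.
Optimal location = (17 + 59)/2 = 38; maximum distance = (59 − 17)/2 = 21.

location 38, max distance 21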